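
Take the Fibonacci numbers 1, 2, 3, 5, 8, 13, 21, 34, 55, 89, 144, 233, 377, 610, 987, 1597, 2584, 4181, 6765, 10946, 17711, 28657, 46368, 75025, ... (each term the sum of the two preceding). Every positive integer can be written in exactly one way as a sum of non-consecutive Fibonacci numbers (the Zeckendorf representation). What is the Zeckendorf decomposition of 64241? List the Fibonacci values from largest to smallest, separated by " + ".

46368 + 17711 + 144 + 13 + 5

Greedily peel off the largest Fibonacci term at each step:
46368 ≤ 64241 < 75025, so take 46368; remainder 17873
17711 ≤ 17873 < 28657, so take 17711; remainder 162
144 ≤ 162 < 233, so take 144; remainder 18
13 ≤ 18 < 21, so take 13; remainder 5
5 ≤ 5 < 8, so take 5; remainder 0
So 64241 = 46368 + 17711 + 144 + 13 + 5, with no two terms consecutive in the sequence.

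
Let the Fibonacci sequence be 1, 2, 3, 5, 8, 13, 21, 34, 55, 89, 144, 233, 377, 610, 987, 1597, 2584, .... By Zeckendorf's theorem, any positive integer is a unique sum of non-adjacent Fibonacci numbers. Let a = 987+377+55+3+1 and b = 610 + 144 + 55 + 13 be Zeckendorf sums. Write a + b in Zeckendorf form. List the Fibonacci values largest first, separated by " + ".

The two numbers are 1423 and 822, so their sum is 2245.
subtract 1597 from 2245: 648 remains
subtract 610 from 648: 38 remains
subtract 34 from 38: 4 remains
subtract 3 from 4: 1 remains
subtract 1 from 1: 0 remains

1597 + 610 + 34 + 3 + 1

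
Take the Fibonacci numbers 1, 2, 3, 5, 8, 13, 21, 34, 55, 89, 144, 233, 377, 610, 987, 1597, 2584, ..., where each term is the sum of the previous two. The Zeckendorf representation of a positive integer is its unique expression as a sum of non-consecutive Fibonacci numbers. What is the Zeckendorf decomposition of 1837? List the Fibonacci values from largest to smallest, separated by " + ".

subtract 1597 from 1837: 240 remains
subtract 233 from 240: 7 remains
subtract 5 from 7: 2 remains
subtract 2 from 2: 0 remains
So 1837 = 1597 + 233 + 5 + 2, with no two terms consecutive in the sequence.

1597 + 233 + 5 + 2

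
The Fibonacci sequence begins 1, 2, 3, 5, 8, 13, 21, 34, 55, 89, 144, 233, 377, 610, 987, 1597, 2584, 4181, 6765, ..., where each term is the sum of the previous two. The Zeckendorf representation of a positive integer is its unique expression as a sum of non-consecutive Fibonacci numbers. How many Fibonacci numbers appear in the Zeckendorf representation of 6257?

5

Repeatedly subtract the largest Fibonacci number that fits:
6257: greatest Fibonacci not exceeding it is 4181, leaving 2076
2076: greatest Fibonacci not exceeding it is 1597, leaving 479
479: greatest Fibonacci not exceeding it is 377, leaving 102
102: greatest Fibonacci not exceeding it is 89, leaving 13
13: greatest Fibonacci not exceeding it is 13, leaving 0
6257 = 4181 + 1597 + 377 + 89 + 13, which has 5 terms.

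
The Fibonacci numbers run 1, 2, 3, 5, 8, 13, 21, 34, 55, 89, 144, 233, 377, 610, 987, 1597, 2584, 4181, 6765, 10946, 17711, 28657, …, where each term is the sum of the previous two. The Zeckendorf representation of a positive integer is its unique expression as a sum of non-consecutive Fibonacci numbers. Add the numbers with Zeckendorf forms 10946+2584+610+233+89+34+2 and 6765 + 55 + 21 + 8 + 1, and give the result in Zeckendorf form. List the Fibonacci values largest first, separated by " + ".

The two numbers are 14498 and 6850, so their sum is 21348.
subtract 17711 from 21348: 3637 remains
subtract 2584 from 3637: 1053 remains
subtract 987 from 1053: 66 remains
subtract 55 from 66: 11 remains
subtract 8 from 11: 3 remains
subtract 3 from 3: 0 remains

17711 + 2584 + 987 + 55 + 8 + 3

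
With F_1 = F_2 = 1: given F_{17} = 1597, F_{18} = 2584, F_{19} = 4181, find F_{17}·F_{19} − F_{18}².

1597·4181 − 2584² = 6677057 − 6677056 = 1. (Cassini's identity: F_{k−1}F_{k+1} − F_k² = (−1)^k.)

1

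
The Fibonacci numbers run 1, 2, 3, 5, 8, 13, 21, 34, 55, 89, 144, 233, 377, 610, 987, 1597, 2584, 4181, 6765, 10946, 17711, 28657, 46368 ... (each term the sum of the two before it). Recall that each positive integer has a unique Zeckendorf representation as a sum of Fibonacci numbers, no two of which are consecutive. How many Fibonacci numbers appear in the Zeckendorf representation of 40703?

Greedily peel off the largest Fibonacci term at each step:
40703 − 28657 = 12046
12046 − 10946 = 1100
1100 − 987 = 113
113 − 89 = 24
24 − 21 = 3
3 − 3 = 0
40703 = 28657 + 10946 + 987 + 89 + 21 + 3, which has 6 terms.

6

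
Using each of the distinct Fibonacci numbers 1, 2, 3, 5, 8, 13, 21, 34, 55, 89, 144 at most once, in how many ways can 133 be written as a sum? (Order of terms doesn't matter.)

Starting from the Zeckendorf form and repeatedly splitting a term F_k into F_{k−1} + F_{k−2} (when neither is already used) reaches every representation.
133 = 89+34+8+2 = 89+34+5+3+2 = 89+21+13+8+2 = 89+21+13+5+3+2 = … (2 more), for 6 in all.

6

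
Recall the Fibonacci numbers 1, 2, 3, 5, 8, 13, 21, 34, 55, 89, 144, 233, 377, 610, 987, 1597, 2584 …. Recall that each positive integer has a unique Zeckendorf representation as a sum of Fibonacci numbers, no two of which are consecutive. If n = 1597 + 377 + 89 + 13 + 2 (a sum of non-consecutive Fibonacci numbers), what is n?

2078

1597 + 377 + 89 + 13 + 2 = 2078.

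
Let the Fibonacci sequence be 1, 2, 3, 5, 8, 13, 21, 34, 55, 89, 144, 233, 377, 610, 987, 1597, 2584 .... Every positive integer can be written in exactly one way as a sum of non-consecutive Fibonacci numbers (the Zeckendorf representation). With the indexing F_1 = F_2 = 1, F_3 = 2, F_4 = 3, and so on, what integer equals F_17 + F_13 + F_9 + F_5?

1869

F_17 + F_13 + F_9 + F_5 = 1597 + 233 + 34 + 5 = 1869.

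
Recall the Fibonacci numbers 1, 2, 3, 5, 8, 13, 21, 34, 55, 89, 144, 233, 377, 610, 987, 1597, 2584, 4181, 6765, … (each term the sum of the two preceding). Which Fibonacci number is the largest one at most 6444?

4181 ≤ 6444 < 6765, so the largest Fibonacci number not exceeding 6444 is 4181.

4181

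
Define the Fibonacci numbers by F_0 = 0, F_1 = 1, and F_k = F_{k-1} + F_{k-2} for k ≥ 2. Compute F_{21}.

10946

Iterating the recurrence up to F_{17} = 1597 and F_{16} = 987:
F_{18} = F_{17} + F_{16} = 1597 + 987 = 2584
F_{19} = F_{18} + F_{17} = 2584 + 1597 = 4181
F_{20} = F_{19} + F_{18} = 4181 + 2584 = 6765
F_{21} = F_{20} + F_{19} = 6765 + 4181 = 10946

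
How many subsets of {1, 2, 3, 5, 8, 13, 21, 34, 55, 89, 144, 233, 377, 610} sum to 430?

12

Each representation comes from the Zeckendorf form by replacing some F_k with F_{k−1} + F_{k−2} where possible.
430 = 377+34+13+5+1 = 377+34+13+3+2+1 = 233+144+34+13+5+1 = 377+34+8+5+3+2+1 = 233+144+34+13+3+2+1 = … (7 more), for 12 in all.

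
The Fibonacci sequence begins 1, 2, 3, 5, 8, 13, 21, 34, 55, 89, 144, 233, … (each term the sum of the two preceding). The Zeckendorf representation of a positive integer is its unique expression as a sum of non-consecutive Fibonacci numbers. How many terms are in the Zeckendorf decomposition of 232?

232: greatest Fibonacci not exceeding it is 144, leaving 88
88: greatest Fibonacci not exceeding it is 55, leaving 33
33: greatest Fibonacci not exceeding it is 21, leaving 12
12: greatest Fibonacci not exceeding it is 8, leaving 4
4: greatest Fibonacci not exceeding it is 3, leaving 1
1: greatest Fibonacci not exceeding it is 1, leaving 0
232 = 144 + 55 + 21 + 8 + 3 + 1, which has 6 terms.

6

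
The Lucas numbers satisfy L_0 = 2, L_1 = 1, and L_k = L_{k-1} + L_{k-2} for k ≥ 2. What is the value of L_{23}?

64079

Iterating the recurrence up to L_{15} = 1364 and L_{14} = 843:
L_{16} = L_{15} + L_{14} = 1364 + 843 = 2207
L_{17} = L_{16} + L_{15} = 2207 + 1364 = 3571
L_{18} = L_{17} + L_{16} = 3571 + 2207 = 5778
L_{19} = L_{18} + L_{17} = 5778 + 3571 = 9349
L_{20} = L_{19} + L_{18} = 9349 + 5778 = 15127
L_{21} = L_{20} + L_{19} = 15127 + 9349 = 24476
L_{22} = L_{21} + L_{20} = 24476 + 15127 = 39603
L_{23} = L_{22} + L_{21} = 39603 + 24476 = 64079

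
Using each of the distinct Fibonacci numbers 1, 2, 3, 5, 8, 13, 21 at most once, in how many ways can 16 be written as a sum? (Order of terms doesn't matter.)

Each representation comes from the Zeckendorf form by replacing some F_k with F_{k−1} + F_{k−2} where possible.
16 = 13+3 = 13+2+1 = 8+5+3 = … (1 more), for 4 in all.

4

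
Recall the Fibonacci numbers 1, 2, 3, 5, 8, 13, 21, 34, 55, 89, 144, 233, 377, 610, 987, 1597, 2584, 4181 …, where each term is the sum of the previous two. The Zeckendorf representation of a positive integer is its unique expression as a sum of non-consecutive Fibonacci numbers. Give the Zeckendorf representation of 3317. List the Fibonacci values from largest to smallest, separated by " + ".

Repeatedly subtract the largest Fibonacci number that fits:
largest Fibonacci ≤ 3317 is 2584; 3317 − 2584 = 733
largest Fibonacci ≤ 733 is 610; 733 − 610 = 123
largest Fibonacci ≤ 123 is 89; 123 − 89 = 34
largest Fibonacci ≤ 34 is 34; 34 − 34 = 0
So 3317 = 2584 + 610 + 89 + 34, with no two terms consecutive in the sequence.

2584 + 610 + 89 + 34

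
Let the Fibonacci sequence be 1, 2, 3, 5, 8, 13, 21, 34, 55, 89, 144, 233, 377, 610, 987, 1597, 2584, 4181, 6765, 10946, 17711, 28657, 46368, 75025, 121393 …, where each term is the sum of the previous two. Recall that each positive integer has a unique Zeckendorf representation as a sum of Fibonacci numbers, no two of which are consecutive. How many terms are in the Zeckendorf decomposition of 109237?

7

Repeatedly subtract the largest Fibonacci number that fits:
take 75025 (≤ 109237); 109237 − 75025 = 34212
take 28657 (≤ 34212); 34212 − 28657 = 5555
take 4181 (≤ 5555); 5555 − 4181 = 1374
take 987 (≤ 1374); 1374 − 987 = 387
take 377 (≤ 387); 387 − 377 = 10
take 8 (≤ 10); 10 − 8 = 2
take 2 (≤ 2); 2 − 2 = 0
109237 = 75025 + 28657 + 4181 + 987 + 377 + 8 + 2, which has 7 terms.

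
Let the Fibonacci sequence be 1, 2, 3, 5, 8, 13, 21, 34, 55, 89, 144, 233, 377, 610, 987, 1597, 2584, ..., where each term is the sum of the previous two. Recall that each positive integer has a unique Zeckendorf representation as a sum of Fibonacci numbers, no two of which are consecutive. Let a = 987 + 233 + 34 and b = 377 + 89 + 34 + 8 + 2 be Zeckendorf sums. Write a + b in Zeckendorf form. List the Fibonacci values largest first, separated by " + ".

1597 + 144 + 21 + 2

The two numbers are 1254 and 510, so their sum is 1764.
subtract 1597 from 1764: 167 remains
subtract 144 from 167: 23 remains
subtract 21 from 23: 2 remains
subtract 2 from 2: 0 remains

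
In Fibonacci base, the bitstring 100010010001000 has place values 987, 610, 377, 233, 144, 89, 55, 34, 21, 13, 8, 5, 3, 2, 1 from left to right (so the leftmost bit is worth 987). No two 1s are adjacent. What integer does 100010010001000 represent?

1170

Summing the place values of the 1 bits: 987 + 144 + 34 + 5 = 1170.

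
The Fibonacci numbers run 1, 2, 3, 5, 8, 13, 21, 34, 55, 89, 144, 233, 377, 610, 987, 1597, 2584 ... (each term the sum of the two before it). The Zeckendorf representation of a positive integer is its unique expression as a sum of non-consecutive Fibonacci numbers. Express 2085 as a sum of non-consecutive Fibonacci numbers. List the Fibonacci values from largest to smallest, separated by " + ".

Greedily peel off the largest Fibonacci term at each step:
subtract 1597 from 2085: 488 remains
subtract 377 from 488: 111 remains
subtract 89 from 111: 22 remains
subtract 21 from 22: 1 remains
subtract 1 from 1: 0 remains
So 2085 = 1597 + 377 + 89 + 21 + 1, with no two terms consecutive in the sequence.

1597 + 377 + 89 + 21 + 1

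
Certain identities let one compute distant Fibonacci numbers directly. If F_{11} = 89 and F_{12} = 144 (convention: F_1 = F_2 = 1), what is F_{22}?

By the doubling identity F_{2k} = F_k(2F_{k+1} − F_k): F_{22} = 89·(2·144 − 89) = 89·199 = 17711.

17711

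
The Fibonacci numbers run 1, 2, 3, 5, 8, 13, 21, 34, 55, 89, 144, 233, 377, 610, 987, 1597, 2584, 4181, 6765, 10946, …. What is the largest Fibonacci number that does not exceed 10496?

6765

6765 ≤ 10496 < 10946, so the largest Fibonacci number not exceeding 10496 is 6765.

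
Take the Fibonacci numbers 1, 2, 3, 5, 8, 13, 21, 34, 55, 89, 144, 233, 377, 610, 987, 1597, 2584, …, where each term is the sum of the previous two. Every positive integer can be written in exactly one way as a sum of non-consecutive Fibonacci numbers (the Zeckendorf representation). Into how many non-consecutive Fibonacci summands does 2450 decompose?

Greedily peel off the largest Fibonacci term at each step:
subtract 1597 from 2450: 853 remains
subtract 610 from 853: 243 remains
subtract 233 from 243: 10 remains
subtract 8 from 10: 2 remains
subtract 2 from 2: 0 remains
2450 = 1597 + 610 + 233 + 8 + 2, which has 5 terms.

5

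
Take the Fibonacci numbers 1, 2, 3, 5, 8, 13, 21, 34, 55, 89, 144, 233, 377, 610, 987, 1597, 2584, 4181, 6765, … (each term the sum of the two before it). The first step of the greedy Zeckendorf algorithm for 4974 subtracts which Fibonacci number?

4181

4181 ≤ 4974 < 6765, so the largest Fibonacci number not exceeding 4974 is 4181.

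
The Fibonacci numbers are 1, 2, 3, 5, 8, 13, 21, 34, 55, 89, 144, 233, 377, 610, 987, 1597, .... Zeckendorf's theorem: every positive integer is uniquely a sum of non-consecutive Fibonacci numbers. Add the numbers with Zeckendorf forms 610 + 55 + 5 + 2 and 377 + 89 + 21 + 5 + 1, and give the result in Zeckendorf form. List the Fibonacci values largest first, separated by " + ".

The two numbers are 672 and 493, so their sum is 1165.
take 987 (≤ 1165); 1165 − 987 = 178
take 144 (≤ 178); 178 − 144 = 34
take 34 (≤ 34); 34 − 34 = 0

987 + 144 + 34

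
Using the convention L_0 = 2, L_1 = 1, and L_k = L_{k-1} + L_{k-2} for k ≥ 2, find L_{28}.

710647

Iterating the recurrence up to L_{23} = 64079 and L_{22} = 39603:
L_{24} = L_{23} + L_{22} = 64079 + 39603 = 103682
L_{25} = L_{24} + L_{23} = 103682 + 64079 = 167761
L_{26} = L_{25} + L_{24} = 167761 + 103682 = 271443
L_{27} = L_{26} + L_{25} = 271443 + 167761 = 439204
L_{28} = L_{27} + L_{26} = 439204 + 271443 = 710647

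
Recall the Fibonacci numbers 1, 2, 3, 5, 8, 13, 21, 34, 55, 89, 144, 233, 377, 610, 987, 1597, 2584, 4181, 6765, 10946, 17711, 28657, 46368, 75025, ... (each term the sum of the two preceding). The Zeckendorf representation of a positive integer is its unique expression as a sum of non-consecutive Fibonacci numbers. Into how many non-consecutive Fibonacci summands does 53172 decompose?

Greedy algorithm:
46368 ≤ 53172 < 75025, so take 46368; remainder 6804
6765 ≤ 6804 < 10946, so take 6765; remainder 39
34 ≤ 39 < 55, so take 34; remainder 5
5 ≤ 5 < 8, so take 5; remainder 0
53172 = 46368 + 6765 + 34 + 5, which has 4 terms.

4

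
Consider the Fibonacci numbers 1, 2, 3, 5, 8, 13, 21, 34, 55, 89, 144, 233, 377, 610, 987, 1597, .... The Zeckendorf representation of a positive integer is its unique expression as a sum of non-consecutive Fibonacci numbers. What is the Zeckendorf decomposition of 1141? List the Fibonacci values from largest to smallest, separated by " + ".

987 + 144 + 8 + 2

987 ≤ 1141 < 1597, so take 987; remainder 154
144 ≤ 154 < 233, so take 144; remainder 10
8 ≤ 10 < 13, so take 8; remainder 2
2 ≤ 2 < 3, so take 2; remainder 0
So 1141 = 987 + 144 + 8 + 2, with no two terms consecutive in the sequence.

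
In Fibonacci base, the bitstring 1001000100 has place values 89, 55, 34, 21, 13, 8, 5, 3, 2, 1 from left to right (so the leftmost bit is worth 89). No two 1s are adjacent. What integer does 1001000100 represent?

Summing the place values of the 1 bits: 89 + 21 + 3 = 113.

113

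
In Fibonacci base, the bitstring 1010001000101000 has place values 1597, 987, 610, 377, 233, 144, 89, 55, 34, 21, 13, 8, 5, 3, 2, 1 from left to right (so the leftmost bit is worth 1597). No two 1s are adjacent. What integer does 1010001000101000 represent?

Summing the place values of the 1 bits: 1597 + 610 + 89 + 13 + 5 = 2314.

2314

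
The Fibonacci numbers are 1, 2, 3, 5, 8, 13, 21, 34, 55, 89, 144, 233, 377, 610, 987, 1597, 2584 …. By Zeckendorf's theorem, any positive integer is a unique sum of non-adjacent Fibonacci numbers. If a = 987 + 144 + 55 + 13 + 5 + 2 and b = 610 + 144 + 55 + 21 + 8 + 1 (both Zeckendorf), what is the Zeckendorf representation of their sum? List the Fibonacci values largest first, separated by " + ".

1597 + 377 + 55 + 13 + 3

The two numbers are 1206 and 839, so their sum is 2045.
take 1597 (≤ 2045); 2045 − 1597 = 448
take 377 (≤ 448); 448 − 377 = 71
take 55 (≤ 71); 71 − 55 = 16
take 13 (≤ 16); 16 − 13 = 3
take 3 (≤ 3); 3 − 3 = 0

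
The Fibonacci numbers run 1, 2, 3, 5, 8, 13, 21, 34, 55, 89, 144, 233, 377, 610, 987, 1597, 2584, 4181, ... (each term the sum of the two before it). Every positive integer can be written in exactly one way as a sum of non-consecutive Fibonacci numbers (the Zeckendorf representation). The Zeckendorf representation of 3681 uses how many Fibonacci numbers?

3681 − 2584 = 1097
1097 − 987 = 110
110 − 89 = 21
21 − 21 = 0
3681 = 2584 + 987 + 89 + 21, which has 4 terms.

4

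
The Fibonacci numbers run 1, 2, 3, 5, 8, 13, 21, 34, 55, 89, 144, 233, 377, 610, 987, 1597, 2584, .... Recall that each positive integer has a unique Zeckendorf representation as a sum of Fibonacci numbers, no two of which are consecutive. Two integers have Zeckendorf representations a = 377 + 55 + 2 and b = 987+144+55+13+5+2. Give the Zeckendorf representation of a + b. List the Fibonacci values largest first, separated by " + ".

1597 + 34 + 8 + 1

The two numbers are 434 and 1206, so their sum is 1640.
take 1597 (≤ 1640); 1640 − 1597 = 43
take 34 (≤ 43); 43 − 34 = 9
take 8 (≤ 9); 9 − 8 = 1
take 1 (≤ 1); 1 − 1 = 0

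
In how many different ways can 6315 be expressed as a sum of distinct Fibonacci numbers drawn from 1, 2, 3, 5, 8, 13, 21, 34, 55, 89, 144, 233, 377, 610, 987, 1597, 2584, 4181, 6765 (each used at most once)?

Starting from the Zeckendorf form and repeatedly splitting a term F_k into F_{k−1} + F_{k−2} (when neither is already used) reaches every representation.
6315 = 4181+1597+377+144+13+3 = 4181+1597+377+144+13+2+1 = 4181+1597+377+144+8+5+3 = 4181+1597+377+89+55+13+3 = 4181+1597+377+144+8+5+2+1 = … (55 more), for 60 in all.

60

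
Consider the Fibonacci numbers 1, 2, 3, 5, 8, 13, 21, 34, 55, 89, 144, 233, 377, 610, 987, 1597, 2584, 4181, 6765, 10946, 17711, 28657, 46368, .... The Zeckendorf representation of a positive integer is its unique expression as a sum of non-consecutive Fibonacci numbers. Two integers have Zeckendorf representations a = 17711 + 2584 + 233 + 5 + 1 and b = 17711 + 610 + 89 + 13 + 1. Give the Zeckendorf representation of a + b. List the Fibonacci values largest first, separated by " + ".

28657 + 6765 + 2584 + 610 + 233 + 89 + 13 + 5 + 2

The two numbers are 20534 and 18424, so their sum is 38958.
38958: greatest Fibonacci not exceeding it is 28657, leaving 10301
10301: greatest Fibonacci not exceeding it is 6765, leaving 3536
3536: greatest Fibonacci not exceeding it is 2584, leaving 952
952: greatest Fibonacci not exceeding it is 610, leaving 342
342: greatest Fibonacci not exceeding it is 233, leaving 109
109: greatest Fibonacci not exceeding it is 89, leaving 20
20: greatest Fibonacci not exceeding it is 13, leaving 7
7: greatest Fibonacci not exceeding it is 5, leaving 2
2: greatest Fibonacci not exceeding it is 2, leaving 0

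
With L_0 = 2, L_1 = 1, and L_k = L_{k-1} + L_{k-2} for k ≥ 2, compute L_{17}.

3571

Iterating the recurrence up to L_{12} = 322 and L_{11} = 199:
L_{13} = L_{12} + L_{11} = 322 + 199 = 521
L_{14} = L_{13} + L_{12} = 521 + 322 = 843
L_{15} = L_{14} + L_{13} = 843 + 521 = 1364
L_{16} = L_{15} + L_{14} = 1364 + 843 = 2207
L_{17} = L_{16} + L_{15} = 2207 + 1364 = 3571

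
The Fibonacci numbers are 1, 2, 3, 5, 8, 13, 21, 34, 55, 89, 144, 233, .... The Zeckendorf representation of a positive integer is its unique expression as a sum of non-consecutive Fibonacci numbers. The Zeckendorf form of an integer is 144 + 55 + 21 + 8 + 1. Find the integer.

229

144 + 55 + 21 + 8 + 1 = 229.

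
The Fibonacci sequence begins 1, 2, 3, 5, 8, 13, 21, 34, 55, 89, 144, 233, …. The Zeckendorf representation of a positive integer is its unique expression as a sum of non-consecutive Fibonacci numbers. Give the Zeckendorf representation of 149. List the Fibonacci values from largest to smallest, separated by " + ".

149 − 144 = 5
5 − 5 = 0
So 149 = 144 + 5, with no two terms consecutive in the sequence.

144 + 5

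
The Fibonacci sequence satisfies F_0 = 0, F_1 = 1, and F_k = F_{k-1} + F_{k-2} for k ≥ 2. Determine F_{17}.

1597

Iterating the recurrence up to F_{9} = 34 and F_{8} = 21:
F_{10} = F_{9} + F_{8} = 34 + 21 = 55
F_{11} = F_{10} + F_{9} = 55 + 34 = 89
F_{12} = F_{11} + F_{10} = 89 + 55 = 144
F_{13} = F_{12} + F_{11} = 144 + 89 = 233
F_{14} = F_{13} + F_{12} = 233 + 144 = 377
F_{15} = F_{14} + F_{13} = 377 + 233 = 610
F_{16} = F_{15} + F_{14} = 610 + 377 = 987
F_{17} = F_{16} + F_{15} = 987 + 610 = 1597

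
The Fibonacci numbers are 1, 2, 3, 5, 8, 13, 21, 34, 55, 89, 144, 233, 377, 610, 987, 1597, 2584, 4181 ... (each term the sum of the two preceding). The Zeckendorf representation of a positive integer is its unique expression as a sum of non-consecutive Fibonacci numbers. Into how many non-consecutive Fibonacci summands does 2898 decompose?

2898: greatest Fibonacci not exceeding it is 2584, leaving 314
314: greatest Fibonacci not exceeding it is 233, leaving 81
81: greatest Fibonacci not exceeding it is 55, leaving 26
26: greatest Fibonacci not exceeding it is 21, leaving 5
5: greatest Fibonacci not exceeding it is 5, leaving 0
2898 = 2584 + 233 + 55 + 21 + 5, which has 5 terms.

5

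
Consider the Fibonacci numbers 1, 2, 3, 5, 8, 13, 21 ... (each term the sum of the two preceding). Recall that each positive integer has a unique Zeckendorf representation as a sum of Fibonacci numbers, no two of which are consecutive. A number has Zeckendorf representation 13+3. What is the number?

16

13+3 = 16.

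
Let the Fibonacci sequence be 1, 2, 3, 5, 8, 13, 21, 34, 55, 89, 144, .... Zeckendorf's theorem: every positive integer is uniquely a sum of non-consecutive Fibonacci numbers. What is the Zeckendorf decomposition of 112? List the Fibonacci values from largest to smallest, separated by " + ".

89 + 21 + 2

Greedy algorithm:
112: greatest Fibonacci not exceeding it is 89, leaving 23
23: greatest Fibonacci not exceeding it is 21, leaving 2
2: greatest Fibonacci not exceeding it is 2, leaving 0
So 112 = 89 + 21 + 2, with no two terms consecutive in the sequence.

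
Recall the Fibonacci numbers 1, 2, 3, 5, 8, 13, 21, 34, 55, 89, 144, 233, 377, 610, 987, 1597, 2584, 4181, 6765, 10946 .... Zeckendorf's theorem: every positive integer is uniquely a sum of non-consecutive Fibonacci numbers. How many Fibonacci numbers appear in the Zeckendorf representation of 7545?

largest Fibonacci ≤ 7545 is 6765; 7545 − 6765 = 780
largest Fibonacci ≤ 780 is 610; 780 − 610 = 170
largest Fibonacci ≤ 170 is 144; 170 − 144 = 26
largest Fibonacci ≤ 26 is 21; 26 − 21 = 5
largest Fibonacci ≤ 5 is 5; 5 − 5 = 0
7545 = 6765 + 610 + 144 + 21 + 5, which has 5 terms.

5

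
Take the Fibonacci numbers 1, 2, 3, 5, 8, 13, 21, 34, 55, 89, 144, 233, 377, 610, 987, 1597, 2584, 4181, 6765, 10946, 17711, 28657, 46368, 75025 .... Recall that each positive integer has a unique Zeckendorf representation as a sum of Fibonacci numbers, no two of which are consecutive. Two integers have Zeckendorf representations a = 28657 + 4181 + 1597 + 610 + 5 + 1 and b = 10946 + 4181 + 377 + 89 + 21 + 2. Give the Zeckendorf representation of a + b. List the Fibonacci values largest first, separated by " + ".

46368 + 4181 + 89 + 21 + 8

The two numbers are 35051 and 15616, so their sum is 50667.
Greedy algorithm:
take 46368 (≤ 50667); 50667 − 46368 = 4299
take 4181 (≤ 4299); 4299 − 4181 = 118
take 89 (≤ 118); 118 − 89 = 29
take 21 (≤ 29); 29 − 21 = 8
take 8 (≤ 8); 8 − 8 = 0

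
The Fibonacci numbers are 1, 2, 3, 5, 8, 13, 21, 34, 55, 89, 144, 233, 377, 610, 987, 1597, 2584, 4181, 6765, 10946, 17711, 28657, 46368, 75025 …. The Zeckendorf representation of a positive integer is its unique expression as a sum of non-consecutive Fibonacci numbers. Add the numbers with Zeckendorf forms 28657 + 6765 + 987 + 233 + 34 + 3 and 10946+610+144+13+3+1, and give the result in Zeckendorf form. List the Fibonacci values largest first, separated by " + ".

The two numbers are 36679 and 11717, so their sum is 48396.
48396: greatest Fibonacci not exceeding it is 46368, leaving 2028
2028: greatest Fibonacci not exceeding it is 1597, leaving 431
431: greatest Fibonacci not exceeding it is 377, leaving 54
54: greatest Fibonacci not exceeding it is 34, leaving 20
20: greatest Fibonacci not exceeding it is 13, leaving 7
7: greatest Fibonacci not exceeding it is 5, leaving 2
2: greatest Fibonacci not exceeding it is 2, leaving 0

46368 + 1597 + 377 + 34 + 13 + 5 + 2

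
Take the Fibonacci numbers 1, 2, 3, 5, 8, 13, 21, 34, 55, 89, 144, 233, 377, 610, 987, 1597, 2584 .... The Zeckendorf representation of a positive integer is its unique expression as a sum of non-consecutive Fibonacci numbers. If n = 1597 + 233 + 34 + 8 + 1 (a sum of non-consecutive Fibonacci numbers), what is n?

1873

1597 + 233 + 34 + 8 + 1 = 1873.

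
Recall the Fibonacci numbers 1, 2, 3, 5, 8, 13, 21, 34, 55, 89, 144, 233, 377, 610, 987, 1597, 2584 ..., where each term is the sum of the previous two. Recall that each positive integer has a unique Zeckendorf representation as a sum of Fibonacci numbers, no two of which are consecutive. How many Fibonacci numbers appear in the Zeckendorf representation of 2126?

1597 ≤ 2126 < 2584, so take 1597; remainder 529
377 ≤ 529 < 610, so take 377; remainder 152
144 ≤ 152 < 233, so take 144; remainder 8
8 ≤ 8 < 13, so take 8; remainder 0
2126 = 1597 + 377 + 144 + 8, which has 4 terms.

4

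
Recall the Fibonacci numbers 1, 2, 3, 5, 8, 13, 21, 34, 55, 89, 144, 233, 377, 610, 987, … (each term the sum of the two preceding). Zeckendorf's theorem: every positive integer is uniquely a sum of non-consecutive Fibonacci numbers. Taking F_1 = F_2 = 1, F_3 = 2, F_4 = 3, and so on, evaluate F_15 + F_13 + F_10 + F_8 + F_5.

F_15 + F_13 + F_10 + F_8 + F_5 = 610 + 233 + 55 + 21 + 5 = 924.

924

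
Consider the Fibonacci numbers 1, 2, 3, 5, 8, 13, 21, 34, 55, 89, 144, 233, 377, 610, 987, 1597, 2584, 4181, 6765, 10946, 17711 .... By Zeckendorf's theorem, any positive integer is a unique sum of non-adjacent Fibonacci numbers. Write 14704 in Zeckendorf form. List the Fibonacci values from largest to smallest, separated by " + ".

10946 + 2584 + 987 + 144 + 34 + 8 + 1

Greedy algorithm:
take 10946 (≤ 14704); 14704 − 10946 = 3758
take 2584 (≤ 3758); 3758 − 2584 = 1174
take 987 (≤ 1174); 1174 − 987 = 187
take 144 (≤ 187); 187 − 144 = 43
take 34 (≤ 43); 43 − 34 = 9
take 8 (≤ 9); 9 − 8 = 1
take 1 (≤ 1); 1 − 1 = 0
So 14704 = 10946 + 2584 + 987 + 144 + 34 + 8 + 1, with no two terms consecutive in the sequence.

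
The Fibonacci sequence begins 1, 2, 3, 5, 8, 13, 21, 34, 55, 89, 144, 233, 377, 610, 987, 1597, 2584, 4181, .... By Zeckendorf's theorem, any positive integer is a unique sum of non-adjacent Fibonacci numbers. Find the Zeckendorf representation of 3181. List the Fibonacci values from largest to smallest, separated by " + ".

subtract 2584 from 3181: 597 remains
subtract 377 from 597: 220 remains
subtract 144 from 220: 76 remains
subtract 55 from 76: 21 remains
subtract 21 from 21: 0 remains
So 3181 = 2584 + 377 + 144 + 55 + 21, with no two terms consecutive in the sequence.

2584 + 377 + 144 + 55 + 21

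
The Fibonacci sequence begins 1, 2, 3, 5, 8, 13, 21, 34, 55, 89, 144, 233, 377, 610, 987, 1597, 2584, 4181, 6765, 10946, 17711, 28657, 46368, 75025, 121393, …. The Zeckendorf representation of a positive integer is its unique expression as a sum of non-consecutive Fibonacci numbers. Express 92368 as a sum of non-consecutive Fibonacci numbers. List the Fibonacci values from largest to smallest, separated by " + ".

largest Fibonacci ≤ 92368 is 75025; 92368 − 75025 = 17343
largest Fibonacci ≤ 17343 is 10946; 17343 − 10946 = 6397
largest Fibonacci ≤ 6397 is 4181; 6397 − 4181 = 2216
largest Fibonacci ≤ 2216 is 1597; 2216 − 1597 = 619
largest Fibonacci ≤ 619 is 610; 619 − 610 = 9
largest Fibonacci ≤ 9 is 8; 9 − 8 = 1
largest Fibonacci ≤ 1 is 1; 1 − 1 = 0
So 92368 = 75025 + 10946 + 4181 + 1597 + 610 + 8 + 1, with no two terms consecutive in the sequence.

75025 + 10946 + 4181 + 1597 + 610 + 8 + 1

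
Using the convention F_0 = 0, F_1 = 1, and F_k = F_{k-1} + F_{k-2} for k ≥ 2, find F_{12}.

144

Iterating the recurrence up to F_{8} = 21 and F_{7} = 13:
F_{9} = F_{8} + F_{7} = 21 + 13 = 34
F_{10} = F_{9} + F_{8} = 34 + 21 = 55
F_{11} = F_{10} + F_{9} = 55 + 34 = 89
F_{12} = F_{11} + F_{10} = 89 + 55 = 144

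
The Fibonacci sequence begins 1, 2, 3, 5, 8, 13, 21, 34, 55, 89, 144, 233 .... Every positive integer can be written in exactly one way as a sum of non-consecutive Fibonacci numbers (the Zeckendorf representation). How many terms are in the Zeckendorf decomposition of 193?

4

Greedy algorithm:
193: greatest Fibonacci not exceeding it is 144, leaving 49
49: greatest Fibonacci not exceeding it is 34, leaving 15
15: greatest Fibonacci not exceeding it is 13, leaving 2
2: greatest Fibonacci not exceeding it is 2, leaving 0
193 = 144 + 34 + 13 + 2, which has 4 terms.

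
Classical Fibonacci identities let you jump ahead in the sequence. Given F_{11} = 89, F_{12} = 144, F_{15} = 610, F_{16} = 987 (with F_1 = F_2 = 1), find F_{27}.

By the addition formula F_{m+n} = F_m F_{n+1} + F_{m−1} F_n with m=12, n=15: F_{27} = 144·987 + 89·610 = 142128 + 54290 = 196418.

196418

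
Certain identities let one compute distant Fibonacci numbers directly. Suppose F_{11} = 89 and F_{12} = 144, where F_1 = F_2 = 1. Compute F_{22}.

By the doubling identity F_{2k} = F_k(2F_{k+1} − F_k): F_{22} = 89·(2·144 − 89) = 89·199 = 17711.

17711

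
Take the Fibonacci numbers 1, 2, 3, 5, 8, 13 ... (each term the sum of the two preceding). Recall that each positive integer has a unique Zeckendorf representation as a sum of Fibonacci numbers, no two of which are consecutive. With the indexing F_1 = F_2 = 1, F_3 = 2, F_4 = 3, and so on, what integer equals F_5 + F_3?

F_5 + F_3 = 5 + 2 = 7.

7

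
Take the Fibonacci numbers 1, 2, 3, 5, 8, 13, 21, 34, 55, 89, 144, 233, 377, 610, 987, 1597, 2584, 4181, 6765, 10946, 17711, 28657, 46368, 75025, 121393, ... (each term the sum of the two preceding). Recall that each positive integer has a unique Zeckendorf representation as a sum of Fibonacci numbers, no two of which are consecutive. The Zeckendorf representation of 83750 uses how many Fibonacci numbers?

Greedy algorithm:
largest Fibonacci ≤ 83750 is 75025; 83750 − 75025 = 8725
largest Fibonacci ≤ 8725 is 6765; 8725 − 6765 = 1960
largest Fibonacci ≤ 1960 is 1597; 1960 − 1597 = 363
largest Fibonacci ≤ 363 is 233; 363 − 233 = 130
largest Fibonacci ≤ 130 is 89; 130 − 89 = 41
largest Fibonacci ≤ 41 is 34; 41 − 34 = 7
largest Fibonacci ≤ 7 is 5; 7 − 5 = 2
largest Fibonacci ≤ 2 is 2; 2 − 2 = 0
83750 = 75025 + 6765 + 1597 + 233 + 89 + 34 + 5 + 2, which has 8 terms.

8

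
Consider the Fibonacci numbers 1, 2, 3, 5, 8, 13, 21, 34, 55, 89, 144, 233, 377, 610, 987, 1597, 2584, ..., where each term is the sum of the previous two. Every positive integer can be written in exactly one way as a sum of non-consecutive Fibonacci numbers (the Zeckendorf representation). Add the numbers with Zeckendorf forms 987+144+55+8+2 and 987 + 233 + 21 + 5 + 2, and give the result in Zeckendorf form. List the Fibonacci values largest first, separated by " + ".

1597 + 610 + 233 + 3 + 1

The two numbers are 1196 and 1248, so their sum is 2444.
Repeatedly subtract the largest Fibonacci number that fits:
largest Fibonacci ≤ 2444 is 1597; 2444 − 1597 = 847
largest Fibonacci ≤ 847 is 610; 847 − 610 = 237
largest Fibonacci ≤ 237 is 233; 237 − 233 = 4
largest Fibonacci ≤ 4 is 3; 4 − 3 = 1
largest Fibonacci ≤ 1 is 1; 1 − 1 = 0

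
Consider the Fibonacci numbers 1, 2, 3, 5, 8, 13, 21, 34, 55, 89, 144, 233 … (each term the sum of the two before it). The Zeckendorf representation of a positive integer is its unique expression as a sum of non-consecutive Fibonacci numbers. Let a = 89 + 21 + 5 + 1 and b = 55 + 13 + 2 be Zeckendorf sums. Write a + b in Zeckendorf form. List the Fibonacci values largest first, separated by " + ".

The two numbers are 116 and 70, so their sum is 186.
186 − 144 = 42
42 − 34 = 8
8 − 8 = 0

144 + 34 + 8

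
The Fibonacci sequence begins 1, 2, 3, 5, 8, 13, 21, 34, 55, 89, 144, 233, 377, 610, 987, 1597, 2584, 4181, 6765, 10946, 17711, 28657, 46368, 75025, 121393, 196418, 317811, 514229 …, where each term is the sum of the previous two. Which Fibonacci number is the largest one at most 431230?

317811 ≤ 431230 < 514229, so the largest Fibonacci number not exceeding 431230 is 317811.

317811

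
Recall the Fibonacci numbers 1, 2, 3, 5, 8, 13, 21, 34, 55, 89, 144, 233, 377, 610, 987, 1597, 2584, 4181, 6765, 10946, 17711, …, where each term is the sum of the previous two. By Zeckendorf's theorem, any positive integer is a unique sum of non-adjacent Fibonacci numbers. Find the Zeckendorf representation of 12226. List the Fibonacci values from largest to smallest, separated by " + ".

10946 ≤ 12226 < 17711, so take 10946; remainder 1280
987 ≤ 1280 < 1597, so take 987; remainder 293
233 ≤ 293 < 377, so take 233; remainder 60
55 ≤ 60 < 89, so take 55; remainder 5
5 ≤ 5 < 8, so take 5; remainder 0
So 12226 = 10946 + 987 + 233 + 55 + 5, with no two terms consecutive in the sequence.

10946 + 987 + 233 + 55 + 5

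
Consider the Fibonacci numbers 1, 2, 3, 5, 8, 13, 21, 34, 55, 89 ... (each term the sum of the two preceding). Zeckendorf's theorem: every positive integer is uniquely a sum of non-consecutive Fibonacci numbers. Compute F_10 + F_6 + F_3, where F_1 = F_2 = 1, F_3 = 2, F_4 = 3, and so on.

65

F_10 + F_6 + F_3 = 55 + 8 + 2 = 65.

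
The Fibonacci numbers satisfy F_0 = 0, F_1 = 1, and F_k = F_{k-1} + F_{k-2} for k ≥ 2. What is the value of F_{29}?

514229

Iterating the recurrence up to F_{23} = 28657 and F_{22} = 17711:
F_{24} = F_{23} + F_{22} = 28657 + 17711 = 46368
F_{25} = F_{24} + F_{23} = 46368 + 28657 = 75025
F_{26} = F_{25} + F_{24} = 75025 + 46368 = 121393
F_{27} = F_{26} + F_{25} = 121393 + 75025 = 196418
F_{28} = F_{27} + F_{26} = 196418 + 121393 = 317811
F_{29} = F_{28} + F_{27} = 317811 + 196418 = 514229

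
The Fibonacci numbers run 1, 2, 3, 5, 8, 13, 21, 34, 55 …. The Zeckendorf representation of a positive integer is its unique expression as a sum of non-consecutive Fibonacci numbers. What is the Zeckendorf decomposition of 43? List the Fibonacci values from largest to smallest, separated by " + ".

34 + 8 + 1

largest Fibonacci ≤ 43 is 34; 43 − 34 = 9
largest Fibonacci ≤ 9 is 8; 9 − 8 = 1
largest Fibonacci ≤ 1 is 1; 1 − 1 = 0
So 43 = 34 + 8 + 1, with no two terms consecutive in the sequence.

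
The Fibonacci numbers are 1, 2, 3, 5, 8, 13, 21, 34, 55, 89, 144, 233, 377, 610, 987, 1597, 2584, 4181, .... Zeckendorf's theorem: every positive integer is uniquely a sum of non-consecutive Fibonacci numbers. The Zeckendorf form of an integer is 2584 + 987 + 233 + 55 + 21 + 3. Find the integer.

3883

2584 + 987 + 233 + 55 + 21 + 3 = 3883.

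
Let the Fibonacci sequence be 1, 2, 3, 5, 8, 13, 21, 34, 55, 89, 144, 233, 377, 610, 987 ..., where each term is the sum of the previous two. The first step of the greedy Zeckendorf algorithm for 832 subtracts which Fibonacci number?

610

610 ≤ 832 < 987, so the largest Fibonacci number not exceeding 832 is 610.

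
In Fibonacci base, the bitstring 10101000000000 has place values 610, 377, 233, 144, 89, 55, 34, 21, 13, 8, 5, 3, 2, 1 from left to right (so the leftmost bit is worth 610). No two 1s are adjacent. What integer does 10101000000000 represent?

Summing the place values of the 1 bits: 610 + 233 + 89 = 932.

932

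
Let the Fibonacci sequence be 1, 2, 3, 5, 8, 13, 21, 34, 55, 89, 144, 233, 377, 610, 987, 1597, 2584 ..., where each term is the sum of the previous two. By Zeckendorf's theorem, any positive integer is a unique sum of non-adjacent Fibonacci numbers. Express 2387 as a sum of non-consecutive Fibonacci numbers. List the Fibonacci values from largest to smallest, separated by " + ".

1597 + 610 + 144 + 34 + 2

Greedy algorithm:
1597 ≤ 2387 < 2584, so take 1597; remainder 790
610 ≤ 790 < 987, so take 610; remainder 180
144 ≤ 180 < 233, so take 144; remainder 36
34 ≤ 36 < 55, so take 34; remainder 2
2 ≤ 2 < 3, so take 2; remainder 0
So 2387 = 1597 + 610 + 144 + 34 + 2, with no two terms consecutive in the sequence.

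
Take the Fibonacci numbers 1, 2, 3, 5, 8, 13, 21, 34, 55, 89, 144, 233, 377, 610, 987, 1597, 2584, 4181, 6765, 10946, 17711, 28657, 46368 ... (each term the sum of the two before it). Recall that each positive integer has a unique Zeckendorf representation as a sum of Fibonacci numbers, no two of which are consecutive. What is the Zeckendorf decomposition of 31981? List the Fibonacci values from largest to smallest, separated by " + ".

28657 + 2584 + 610 + 89 + 34 + 5 + 2

31981 − 28657 = 3324
3324 − 2584 = 740
740 − 610 = 130
130 − 89 = 41
41 − 34 = 7
7 − 5 = 2
2 − 2 = 0
So 31981 = 28657 + 2584 + 610 + 89 + 34 + 5 + 2, with no two terms consecutive in the sequence.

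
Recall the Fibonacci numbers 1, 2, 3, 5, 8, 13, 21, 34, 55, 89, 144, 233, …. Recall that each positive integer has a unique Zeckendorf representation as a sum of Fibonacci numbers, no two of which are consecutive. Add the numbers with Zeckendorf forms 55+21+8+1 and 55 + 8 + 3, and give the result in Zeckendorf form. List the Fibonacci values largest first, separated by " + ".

144 + 5 + 2

The two numbers are 85 and 66, so their sum is 151.
Repeatedly subtract the largest Fibonacci number that fits:
144 ≤ 151 < 233, so take 144; remainder 7
5 ≤ 7 < 8, so take 5; remainder 2
2 ≤ 2 < 3, so take 2; remainder 0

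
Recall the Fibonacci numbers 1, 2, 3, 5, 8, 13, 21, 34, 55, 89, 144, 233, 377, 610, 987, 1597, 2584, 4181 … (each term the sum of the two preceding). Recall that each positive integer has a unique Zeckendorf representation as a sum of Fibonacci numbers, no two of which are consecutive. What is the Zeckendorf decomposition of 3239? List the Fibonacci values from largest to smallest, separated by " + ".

2584 + 610 + 34 + 8 + 3

Greedily peel off the largest Fibonacci term at each step:
subtract 2584 from 3239: 655 remains
subtract 610 from 655: 45 remains
subtract 34 from 45: 11 remains
subtract 8 from 11: 3 remains
subtract 3 from 3: 0 remains
So 3239 = 2584 + 610 + 34 + 8 + 3, with no two terms consecutive in the sequence.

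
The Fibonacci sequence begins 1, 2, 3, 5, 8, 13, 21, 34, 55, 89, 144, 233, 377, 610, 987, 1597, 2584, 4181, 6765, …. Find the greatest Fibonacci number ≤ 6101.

4181

4181 ≤ 6101 < 6765, so the largest Fibonacci number not exceeding 6101 is 4181.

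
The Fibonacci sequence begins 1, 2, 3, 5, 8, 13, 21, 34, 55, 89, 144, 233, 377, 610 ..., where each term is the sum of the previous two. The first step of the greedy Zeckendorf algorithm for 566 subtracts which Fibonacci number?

377

377 ≤ 566 < 610, so the largest Fibonacci number not exceeding 566 is 377.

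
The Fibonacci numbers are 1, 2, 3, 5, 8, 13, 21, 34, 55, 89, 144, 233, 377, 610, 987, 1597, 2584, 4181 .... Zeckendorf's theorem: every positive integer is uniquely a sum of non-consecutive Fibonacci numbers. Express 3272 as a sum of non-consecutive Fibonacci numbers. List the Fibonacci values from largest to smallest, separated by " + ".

3272 − 2584 = 688
688 − 610 = 78
78 − 55 = 23
23 − 21 = 2
2 − 2 = 0
So 3272 = 2584 + 610 + 55 + 21 + 2, with no two terms consecutive in the sequence.

2584 + 610 + 55 + 21 + 2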